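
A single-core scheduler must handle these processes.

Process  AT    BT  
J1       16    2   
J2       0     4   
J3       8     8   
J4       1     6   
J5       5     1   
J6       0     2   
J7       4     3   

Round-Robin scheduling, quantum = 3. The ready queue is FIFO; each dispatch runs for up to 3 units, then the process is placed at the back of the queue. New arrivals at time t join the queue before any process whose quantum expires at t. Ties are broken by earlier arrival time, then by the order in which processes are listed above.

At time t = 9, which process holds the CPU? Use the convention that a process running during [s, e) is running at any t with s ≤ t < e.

Timeline: | J2 0-3 | J6 3-5 | J4 5-8 | J2 8-9 | J7 9-12 | J5 12-13 | J3 13-16 | J4 16-19 | J1 19-21 | J3 21-26 |
Completion: J1=21  J2=9  J3=26  J4=19  J5=13  J6=5  J7=12
Turnaround (C−A): J1=5  J2=9  J3=18  J4=18  J5=8  J6=5  J7=8

J7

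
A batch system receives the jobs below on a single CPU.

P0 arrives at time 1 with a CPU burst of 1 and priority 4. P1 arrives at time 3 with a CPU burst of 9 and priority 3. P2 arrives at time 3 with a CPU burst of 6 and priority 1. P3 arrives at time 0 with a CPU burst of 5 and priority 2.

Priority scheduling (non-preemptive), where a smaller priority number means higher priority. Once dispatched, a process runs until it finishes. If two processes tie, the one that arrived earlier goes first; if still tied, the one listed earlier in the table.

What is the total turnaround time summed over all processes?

Gantt: | P3 0-5 | P2 5-11 | P1 11-20 | P0 20-21 |
Completion: P0=21  P1=20  P2=11  P3=5
Turnaround = completion − arrival: P0=20, P1=17, P2=8, P3=5
Total turnaround = 20 + 17 + 8 + 5 = 50

50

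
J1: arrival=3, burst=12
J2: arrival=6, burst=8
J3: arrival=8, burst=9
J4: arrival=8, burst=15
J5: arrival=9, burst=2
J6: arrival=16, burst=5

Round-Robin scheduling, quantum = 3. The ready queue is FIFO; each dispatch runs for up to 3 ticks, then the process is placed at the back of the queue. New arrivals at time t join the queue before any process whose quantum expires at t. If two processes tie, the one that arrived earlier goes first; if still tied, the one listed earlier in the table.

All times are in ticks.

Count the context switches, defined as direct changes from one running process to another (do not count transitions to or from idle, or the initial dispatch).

Timeline: | idle 0-3 | J1 3-6 | J2 6-9 | J1 9-12 | J3 12-15 | J4 15-18 | J5 18-20 | J2 20-23 | J1 23-26 | J3 26-29 | J6 29-32 | J4 32-35 | J2 35-37 | J1 37-40 | J3 40-43 | J6 43-45 | J4 45-54 |
Completion: J1=40  J2=37  J3=43  J4=54  J5=20  J6=45
Turnaround (C−A): J1=37  J2=31  J3=35  J4=46  J5=11  J6=29

15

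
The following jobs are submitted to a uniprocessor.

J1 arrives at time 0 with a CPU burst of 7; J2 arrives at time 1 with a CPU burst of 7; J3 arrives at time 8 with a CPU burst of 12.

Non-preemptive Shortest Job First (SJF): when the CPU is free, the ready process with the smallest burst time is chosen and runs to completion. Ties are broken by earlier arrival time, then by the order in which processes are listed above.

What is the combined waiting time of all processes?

Gantt: | J1 0-7 | J2 7-14 | J3 14-26 |
Completion: J1=7  J2=14  J3=26
Waiting = turnaround − burst: J1=0, J2=6, J3=6
Total waiting = 0 + 6 + 6 = 12

12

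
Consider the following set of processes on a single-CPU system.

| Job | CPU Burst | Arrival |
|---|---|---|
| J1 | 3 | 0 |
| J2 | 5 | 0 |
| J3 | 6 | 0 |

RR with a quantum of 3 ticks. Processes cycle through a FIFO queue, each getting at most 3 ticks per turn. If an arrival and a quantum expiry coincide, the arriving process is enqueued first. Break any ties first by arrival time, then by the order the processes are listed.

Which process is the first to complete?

J1

Gantt: | J1 0-3 | J2 3-6 | J3 6-9 | J2 9-11 | J3 11-14 |
Completion: J1=3  J2=11  J3=14
Finish order: J1 → J2 → J3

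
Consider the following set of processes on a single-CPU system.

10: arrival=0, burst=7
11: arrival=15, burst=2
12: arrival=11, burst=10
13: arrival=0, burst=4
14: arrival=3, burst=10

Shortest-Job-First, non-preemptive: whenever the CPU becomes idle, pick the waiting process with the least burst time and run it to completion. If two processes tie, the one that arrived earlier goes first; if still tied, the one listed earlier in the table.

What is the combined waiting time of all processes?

30

Schedule: | 13 0-4 | 10 4-11 | 14 11-21 | 11 21-23 | 12 23-33 |
Completion: 10=11  11=23  12=33  13=4  14=21
Turnaround (C−A): 10=11  11=8  12=22  13=4  14=18
Waiting = turnaround − burst: 10=4, 11=6, 12=12, 13=0, 14=8
Total waiting = 4 + 6 + 12 + 0 + 8 = 30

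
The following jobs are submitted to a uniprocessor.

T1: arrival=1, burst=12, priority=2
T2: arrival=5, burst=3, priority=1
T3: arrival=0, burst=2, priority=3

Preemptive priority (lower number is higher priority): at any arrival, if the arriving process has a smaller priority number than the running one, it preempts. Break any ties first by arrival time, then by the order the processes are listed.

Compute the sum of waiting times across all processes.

Timeline: | T3 0-1 | T1 1-5 | T2 5-8 | T1 8-16 | T3 16-17 |
Completion: T1=16  T2=8  T3=17
Turnaround (C−A): T1=15  T2=3  T3=17
Waiting = turnaround − burst: T1=3, T2=0, T3=15
Total waiting = 3 + 0 + 15 = 18

18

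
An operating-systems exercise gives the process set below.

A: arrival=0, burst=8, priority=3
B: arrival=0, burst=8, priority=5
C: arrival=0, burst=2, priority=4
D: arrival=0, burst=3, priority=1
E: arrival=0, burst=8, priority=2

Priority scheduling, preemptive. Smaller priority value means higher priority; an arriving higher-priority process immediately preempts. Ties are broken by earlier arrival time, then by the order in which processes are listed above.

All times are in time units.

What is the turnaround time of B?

29

Schedule: | D 0-3 | E 3-11 | A 11-19 | C 19-21 | B 21-29 |
Completion: A=19  B=29  C=21  D=3  E=11
Turnaround(B) = completion − arrival = 29 − 0 = 29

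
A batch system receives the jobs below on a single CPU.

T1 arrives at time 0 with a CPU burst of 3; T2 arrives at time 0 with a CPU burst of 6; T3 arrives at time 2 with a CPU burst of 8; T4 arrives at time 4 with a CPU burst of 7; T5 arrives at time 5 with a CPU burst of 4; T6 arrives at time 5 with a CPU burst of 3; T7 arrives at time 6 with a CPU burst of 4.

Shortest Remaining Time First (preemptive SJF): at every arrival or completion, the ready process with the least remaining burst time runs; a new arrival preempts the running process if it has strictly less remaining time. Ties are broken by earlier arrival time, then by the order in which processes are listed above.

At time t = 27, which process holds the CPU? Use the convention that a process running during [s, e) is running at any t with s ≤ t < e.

T3

Schedule: | T1 0-3 | T2 3-5 | T6 5-8 | T2 8-12 | T5 12-16 | T7 16-20 | T4 20-27 | T3 27-35 |
Completion: T1=3  T2=12  T3=35  T4=27  T5=16  T6=8  T7=20
Turnaround (C−A): T1=3  T2=12  T3=33  T4=23  T5=11  T6=3  T7=14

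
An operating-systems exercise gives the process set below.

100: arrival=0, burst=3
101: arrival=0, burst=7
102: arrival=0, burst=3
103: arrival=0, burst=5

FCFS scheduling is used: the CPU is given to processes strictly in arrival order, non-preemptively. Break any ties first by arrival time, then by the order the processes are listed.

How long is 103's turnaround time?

Schedule: | 100 0-3 | 101 3-10 | 102 10-13 | 103 13-18 |
Completion: 100=3  101=10  102=13  103=18
Turnaround (C−A): 100=3  101=10  102=13  103=18
Turnaround(103) = completion − arrival = 18 − 0 = 18

18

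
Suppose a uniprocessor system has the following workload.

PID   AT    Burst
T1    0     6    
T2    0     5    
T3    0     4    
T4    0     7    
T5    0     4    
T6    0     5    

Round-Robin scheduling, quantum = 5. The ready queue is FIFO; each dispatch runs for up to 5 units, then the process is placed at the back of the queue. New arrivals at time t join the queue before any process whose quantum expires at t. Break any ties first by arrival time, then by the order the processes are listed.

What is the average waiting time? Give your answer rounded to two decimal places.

Gantt: | T1 0-5 | T2 5-10 | T3 10-14 | T4 14-19 | T5 19-23 | T6 23-28 | T1 28-29 | T4 29-31 |
Completion: T1=29  T2=10  T3=14  T4=31  T5=23  T6=28
Turnaround (C−A): T1=29  T2=10  T3=14  T4=31  T5=23  T6=28
Waiting times: T1=23, T2=5, T3=10, T4=24, T5=19, T6=23
Average waiting = (23+5+10+24+19+23) / 6 = 104/6 = 17.33

17.33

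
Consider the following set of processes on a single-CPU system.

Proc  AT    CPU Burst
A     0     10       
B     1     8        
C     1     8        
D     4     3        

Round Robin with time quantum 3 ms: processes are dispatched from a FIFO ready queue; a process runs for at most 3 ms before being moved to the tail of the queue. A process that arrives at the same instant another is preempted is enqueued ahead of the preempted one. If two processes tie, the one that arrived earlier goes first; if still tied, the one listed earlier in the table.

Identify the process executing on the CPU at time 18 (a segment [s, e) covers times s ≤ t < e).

Schedule: | A 0-3 | B 3-6 | C 6-9 | A 9-12 | D 12-15 | B 15-18 | C 18-21 | A 21-24 | B 24-26 | C 26-28 | A 28-29 |
Completion: A=29  B=26  C=28  D=15

C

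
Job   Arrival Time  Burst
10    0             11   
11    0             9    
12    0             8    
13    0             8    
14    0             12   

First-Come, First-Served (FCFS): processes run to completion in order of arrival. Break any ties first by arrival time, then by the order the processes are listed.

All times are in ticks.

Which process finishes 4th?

Schedule: | 10 0-11 | 11 11-20 | 12 20-28 | 13 28-36 | 14 36-48 |
Completion: 10=11  11=20  12=28  13=36  14=48
Finish order: 10 → 11 → 12 → 13 → 14

13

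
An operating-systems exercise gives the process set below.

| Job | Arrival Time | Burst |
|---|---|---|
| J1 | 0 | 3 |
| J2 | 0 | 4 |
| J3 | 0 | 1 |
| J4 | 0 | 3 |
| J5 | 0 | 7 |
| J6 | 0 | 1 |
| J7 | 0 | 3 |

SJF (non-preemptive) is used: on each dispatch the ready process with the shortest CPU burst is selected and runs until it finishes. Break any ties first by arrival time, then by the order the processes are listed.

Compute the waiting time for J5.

15

Gantt: | J3 0-1 | J6 1-2 | J1 2-5 | J4 5-8 | J7 8-11 | J2 11-15 | J5 15-22 |
Completion: J1=5  J2=15  J3=1  J4=8  J5=22  J6=2  J7=11
Waiting(J5) = turnaround − burst = 22 − 7 = 15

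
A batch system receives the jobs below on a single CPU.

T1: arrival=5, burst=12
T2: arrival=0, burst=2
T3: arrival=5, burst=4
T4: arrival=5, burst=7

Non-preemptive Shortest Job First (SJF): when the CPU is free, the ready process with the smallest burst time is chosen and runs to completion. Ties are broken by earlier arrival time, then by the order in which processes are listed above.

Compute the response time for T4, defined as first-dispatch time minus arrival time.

4

Timeline: | T2 0-2 | idle 2-5 | T3 5-9 | T4 9-16 | T1 16-28 |
Completion: T1=28  T2=2  T3=9  T4=16
Turnaround (C−A): T1=23  T2=2  T3=4  T4=11
Response(T4) = first start − arrival = 9 − 5 = 4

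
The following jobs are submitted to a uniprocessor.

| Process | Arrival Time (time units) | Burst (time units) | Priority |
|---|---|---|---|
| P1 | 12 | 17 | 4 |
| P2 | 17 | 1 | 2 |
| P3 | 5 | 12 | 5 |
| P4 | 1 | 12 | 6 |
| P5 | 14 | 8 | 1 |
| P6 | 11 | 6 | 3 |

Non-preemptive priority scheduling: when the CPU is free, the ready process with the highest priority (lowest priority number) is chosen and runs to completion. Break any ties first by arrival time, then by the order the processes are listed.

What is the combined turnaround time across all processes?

129

Gantt: | idle 0-1 | P4 1-13 | P6 13-19 | P5 19-27 | P2 27-28 | P1 28-45 | P3 45-57 |
Completion: P1=45  P2=28  P3=57  P4=13  P5=27  P6=19
Turnaround = completion − arrival: P1=33, P2=11, P3=52, P4=12, P5=13, P6=8
Total turnaround = 33 + 11 + 52 + 12 + 13 + 8 = 129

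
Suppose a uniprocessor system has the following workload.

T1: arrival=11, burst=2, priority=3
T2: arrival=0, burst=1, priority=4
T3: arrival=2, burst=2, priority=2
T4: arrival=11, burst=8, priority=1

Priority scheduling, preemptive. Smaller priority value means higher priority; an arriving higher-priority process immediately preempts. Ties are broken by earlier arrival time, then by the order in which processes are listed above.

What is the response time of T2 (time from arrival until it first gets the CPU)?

Timeline: | T2 0-1 | idle 1-2 | T3 2-4 | idle 4-11 | T4 11-19 | T1 19-21 |
Completion: T1=21  T2=1  T3=4  T4=19
Turnaround (C−A): T1=10  T2=1  T3=2  T4=8
Response(T2) = first start − arrival = 0 − 0 = 0

0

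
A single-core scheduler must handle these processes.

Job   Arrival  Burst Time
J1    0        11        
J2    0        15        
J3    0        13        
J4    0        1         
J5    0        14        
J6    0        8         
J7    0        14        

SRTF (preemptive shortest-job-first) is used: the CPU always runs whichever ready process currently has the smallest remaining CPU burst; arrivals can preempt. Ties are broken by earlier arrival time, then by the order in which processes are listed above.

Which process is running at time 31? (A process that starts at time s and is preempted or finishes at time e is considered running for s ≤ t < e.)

Timeline: | J4 0-1 | J6 1-9 | J1 9-20 | J3 20-33 | J5 33-47 | J7 47-61 | J2 61-76 |
Completion: J1=20  J2=76  J3=33  J4=1  J5=47  J6=9  J7=61
Turnaround (C−A): J1=20  J2=76  J3=33  J4=1  J5=47  J6=9  J7=61

J3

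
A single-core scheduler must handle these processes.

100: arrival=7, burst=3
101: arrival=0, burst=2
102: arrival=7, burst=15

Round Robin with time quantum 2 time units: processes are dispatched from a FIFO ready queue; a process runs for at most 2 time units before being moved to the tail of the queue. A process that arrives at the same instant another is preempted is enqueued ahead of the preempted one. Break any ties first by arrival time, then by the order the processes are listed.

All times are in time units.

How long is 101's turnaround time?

Gantt: | 101 0-2 | idle 2-7 | 100 7-9 | 102 9-11 | 100 11-12 | 102 12-25 |
Completion: 100=12  101=2  102=25
Turnaround(101) = completion − arrival = 2 − 0 = 2

2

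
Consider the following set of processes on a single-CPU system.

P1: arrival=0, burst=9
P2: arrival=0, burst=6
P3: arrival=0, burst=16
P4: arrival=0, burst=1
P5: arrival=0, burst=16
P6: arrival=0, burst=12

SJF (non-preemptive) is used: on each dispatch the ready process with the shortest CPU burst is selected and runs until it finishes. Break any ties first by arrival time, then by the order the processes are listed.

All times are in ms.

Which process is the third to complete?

Gantt: | P4 0-1 | P2 1-7 | P1 7-16 | P6 16-28 | P3 28-44 | P5 44-60 |
Completion: P1=16  P2=7  P3=44  P4=1  P5=60  P6=28
Turnaround (C−A): P1=16  P2=7  P3=44  P4=1  P5=60  P6=28
Finish order: P4 → P2 → P1 → P6 → P3 → P5

P1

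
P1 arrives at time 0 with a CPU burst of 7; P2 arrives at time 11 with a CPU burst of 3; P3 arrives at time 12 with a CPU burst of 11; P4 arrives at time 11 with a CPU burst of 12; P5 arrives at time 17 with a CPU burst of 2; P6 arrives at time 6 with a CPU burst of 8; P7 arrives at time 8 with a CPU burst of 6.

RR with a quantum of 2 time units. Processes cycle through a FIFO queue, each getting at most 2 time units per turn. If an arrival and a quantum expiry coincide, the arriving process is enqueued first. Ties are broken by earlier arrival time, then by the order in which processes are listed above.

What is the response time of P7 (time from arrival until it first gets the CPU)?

1

Gantt: | P1 0-6 | P6 6-8 | P1 8-9 | P7 9-11 | P6 11-13 | P2 13-15 | P4 15-17 | P7 17-19 | P3 19-21 | P6 21-23 | P2 23-24 | P5 24-26 | P4 26-28 | P7 28-30 | P3 30-32 | P6 32-34 | P4 34-36 | P3 36-38 | P4 38-40 | P3 40-42 | P4 42-44 | P3 44-46 | P4 46-48 | P3 48-49 |
Completion: P1=9  P2=24  P3=49  P4=48  P5=26  P6=34  P7=30
Turnaround (C−A): P1=9  P2=13  P3=37  P4=37  P5=9  P6=28  P7=22
Response(P7) = first start − arrival = 9 − 8 = 1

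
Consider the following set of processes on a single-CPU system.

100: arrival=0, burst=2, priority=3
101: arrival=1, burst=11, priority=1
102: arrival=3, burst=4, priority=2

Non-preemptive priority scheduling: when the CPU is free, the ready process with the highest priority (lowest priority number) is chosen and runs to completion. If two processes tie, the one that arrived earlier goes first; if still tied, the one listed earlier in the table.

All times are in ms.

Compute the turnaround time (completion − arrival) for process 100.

Gantt: | 100 0-2 | 101 2-13 | 102 13-17 |
Completion: 100=2  101=13  102=17
Turnaround (C−A): 100=2  101=12  102=14
Turnaround(100) = completion − arrival = 2 − 0 = 2

2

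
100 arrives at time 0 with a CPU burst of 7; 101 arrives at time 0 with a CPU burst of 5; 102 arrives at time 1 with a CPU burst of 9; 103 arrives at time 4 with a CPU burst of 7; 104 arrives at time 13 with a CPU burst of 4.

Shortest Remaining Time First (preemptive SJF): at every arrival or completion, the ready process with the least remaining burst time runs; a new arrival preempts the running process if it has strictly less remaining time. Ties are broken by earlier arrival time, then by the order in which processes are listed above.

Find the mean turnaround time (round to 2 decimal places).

Timeline: | 101 0-5 | 100 5-12 | 103 12-13 | 104 13-17 | 103 17-23 | 102 23-32 |
Completion: 100=12  101=5  102=32  103=23  104=17
Turnaround (C−A): 100=12  101=5  102=31  103=19  104=4
Turnaround times: 100=12, 101=5, 102=31, 103=19, 104=4
Average turnaround = (12+5+31+19+4) / 5 = 71/5 = 14.20

14.20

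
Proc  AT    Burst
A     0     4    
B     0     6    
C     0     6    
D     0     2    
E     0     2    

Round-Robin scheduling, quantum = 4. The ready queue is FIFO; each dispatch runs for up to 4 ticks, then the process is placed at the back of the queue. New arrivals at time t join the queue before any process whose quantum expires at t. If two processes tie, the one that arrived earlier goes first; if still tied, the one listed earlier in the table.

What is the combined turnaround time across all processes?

72

Schedule: | A 0-4 | B 4-8 | C 8-12 | D 12-14 | E 14-16 | B 16-18 | C 18-20 |
Completion: A=4  B=18  C=20  D=14  E=16
Turnaround (C−A): A=4  B=18  C=20  D=14  E=16
Turnaround = completion − arrival: A=4, B=18, C=20, D=14, E=16
Total turnaround = 4 + 18 + 20 + 14 + 16 = 72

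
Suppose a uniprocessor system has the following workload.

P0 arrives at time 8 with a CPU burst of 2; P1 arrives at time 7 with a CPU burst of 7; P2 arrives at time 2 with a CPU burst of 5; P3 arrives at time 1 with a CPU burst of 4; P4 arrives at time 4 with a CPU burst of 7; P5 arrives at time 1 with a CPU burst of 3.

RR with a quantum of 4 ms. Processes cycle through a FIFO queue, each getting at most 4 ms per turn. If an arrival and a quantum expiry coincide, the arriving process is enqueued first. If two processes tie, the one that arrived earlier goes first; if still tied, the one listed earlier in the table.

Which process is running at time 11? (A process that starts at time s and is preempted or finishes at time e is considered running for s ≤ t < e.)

P2

Gantt: | idle 0-1 | P3 1-5 | P5 5-8 | P2 8-12 | P4 12-16 | P1 16-20 | P0 20-22 | P2 22-23 | P4 23-26 | P1 26-29 |
Completion: P0=22  P1=29  P2=23  P3=5  P4=26  P5=8
Turnaround (C−A): P0=14  P1=22  P2=21  P3=4  P4=22  P5=7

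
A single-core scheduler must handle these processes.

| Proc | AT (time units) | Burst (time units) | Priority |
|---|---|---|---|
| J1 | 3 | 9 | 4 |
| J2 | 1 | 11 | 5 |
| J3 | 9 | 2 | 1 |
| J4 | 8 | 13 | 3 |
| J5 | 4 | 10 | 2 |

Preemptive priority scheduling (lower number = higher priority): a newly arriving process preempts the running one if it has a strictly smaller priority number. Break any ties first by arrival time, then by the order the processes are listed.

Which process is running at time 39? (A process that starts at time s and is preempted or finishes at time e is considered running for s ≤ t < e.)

Timeline: | idle 0-1 | J2 1-3 | J1 3-4 | J5 4-9 | J3 9-11 | J5 11-16 | J4 16-29 | J1 29-37 | J2 37-46 |
Completion: J1=37  J2=46  J3=11  J4=29  J5=16
Turnaround (C−A): J1=34  J2=45  J3=2  J4=21  J5=12

J2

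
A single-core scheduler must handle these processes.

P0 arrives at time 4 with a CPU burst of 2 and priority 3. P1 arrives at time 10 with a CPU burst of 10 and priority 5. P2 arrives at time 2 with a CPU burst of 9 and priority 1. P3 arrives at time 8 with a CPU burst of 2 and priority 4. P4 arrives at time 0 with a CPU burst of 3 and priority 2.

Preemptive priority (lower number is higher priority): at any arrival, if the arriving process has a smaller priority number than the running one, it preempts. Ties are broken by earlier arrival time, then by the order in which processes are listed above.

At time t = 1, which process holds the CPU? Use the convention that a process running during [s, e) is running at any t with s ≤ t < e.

Timeline: | P4 0-2 | P2 2-11 | P4 11-12 | P0 12-14 | P3 14-16 | P1 16-26 |
Completion: P0=14  P1=26  P2=11  P3=16  P4=12

P4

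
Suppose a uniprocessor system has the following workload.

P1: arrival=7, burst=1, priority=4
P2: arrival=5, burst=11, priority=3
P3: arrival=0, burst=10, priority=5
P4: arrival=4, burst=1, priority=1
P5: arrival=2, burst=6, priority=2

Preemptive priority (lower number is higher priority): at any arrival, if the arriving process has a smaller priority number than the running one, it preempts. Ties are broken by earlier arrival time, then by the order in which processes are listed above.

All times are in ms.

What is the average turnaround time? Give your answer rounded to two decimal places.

Gantt: | P3 0-2 | P5 2-4 | P4 4-5 | P5 5-9 | P2 9-20 | P1 20-21 | P3 21-29 |
Completion: P1=21  P2=20  P3=29  P4=5  P5=9
Turnaround times: P1=14, P2=15, P3=29, P4=1, P5=7
Average turnaround = (14+15+29+1+7) / 5 = 66/5 = 13.20

13.20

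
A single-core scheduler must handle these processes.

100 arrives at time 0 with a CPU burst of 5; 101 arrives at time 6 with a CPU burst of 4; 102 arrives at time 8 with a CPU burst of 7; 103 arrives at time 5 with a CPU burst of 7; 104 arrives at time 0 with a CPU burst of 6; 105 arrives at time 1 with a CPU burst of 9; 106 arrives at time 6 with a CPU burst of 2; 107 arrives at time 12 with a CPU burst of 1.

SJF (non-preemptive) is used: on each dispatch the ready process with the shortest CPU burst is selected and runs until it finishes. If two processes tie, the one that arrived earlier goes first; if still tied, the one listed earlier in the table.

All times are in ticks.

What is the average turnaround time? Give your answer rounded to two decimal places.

Gantt: | 100 0-5 | 104 5-11 | 106 11-13 | 107 13-14 | 101 14-18 | 103 18-25 | 102 25-32 | 105 32-41 |
Completion: 100=5  101=18  102=32  103=25  104=11  105=41  106=13  107=14
Turnaround (C−A): 100=5  101=12  102=24  103=20  104=11  105=40  106=7  107=2
Turnaround times: 100=5, 101=12, 102=24, 103=20, 104=11, 105=40, 106=7, 107=2
Average turnaround = (5+12+24+20+11+40+7+2) / 8 = 121/8 = 15.13

15.13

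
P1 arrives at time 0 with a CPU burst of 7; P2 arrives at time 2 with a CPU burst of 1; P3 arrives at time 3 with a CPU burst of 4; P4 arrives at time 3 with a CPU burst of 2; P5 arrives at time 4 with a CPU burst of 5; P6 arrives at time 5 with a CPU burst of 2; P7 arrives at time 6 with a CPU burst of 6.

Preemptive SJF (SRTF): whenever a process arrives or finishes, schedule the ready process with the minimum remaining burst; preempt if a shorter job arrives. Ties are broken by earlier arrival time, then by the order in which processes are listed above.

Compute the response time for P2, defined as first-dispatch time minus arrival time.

0

Schedule: | P1 0-2 | P2 2-3 | P4 3-5 | P6 5-7 | P3 7-11 | P1 11-16 | P5 16-21 | P7 21-27 |
Completion: P1=16  P2=3  P3=11  P4=5  P5=21  P6=7  P7=27
Turnaround (C−A): P1=16  P2=1  P3=8  P4=2  P5=17  P6=2  P7=21
Response(P2) = first start − arrival = 2 − 2 = 0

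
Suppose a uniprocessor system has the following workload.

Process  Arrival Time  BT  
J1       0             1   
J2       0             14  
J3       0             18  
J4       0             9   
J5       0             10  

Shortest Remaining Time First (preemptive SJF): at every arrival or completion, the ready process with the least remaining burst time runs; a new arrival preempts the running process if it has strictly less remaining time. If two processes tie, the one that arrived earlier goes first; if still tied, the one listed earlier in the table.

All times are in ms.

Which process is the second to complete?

Gantt: | J1 0-1 | J4 1-10 | J5 10-20 | J2 20-34 | J3 34-52 |
Completion: J1=1  J2=34  J3=52  J4=10  J5=20
Finish order: J1 → J4 → J5 → J2 → J3

J4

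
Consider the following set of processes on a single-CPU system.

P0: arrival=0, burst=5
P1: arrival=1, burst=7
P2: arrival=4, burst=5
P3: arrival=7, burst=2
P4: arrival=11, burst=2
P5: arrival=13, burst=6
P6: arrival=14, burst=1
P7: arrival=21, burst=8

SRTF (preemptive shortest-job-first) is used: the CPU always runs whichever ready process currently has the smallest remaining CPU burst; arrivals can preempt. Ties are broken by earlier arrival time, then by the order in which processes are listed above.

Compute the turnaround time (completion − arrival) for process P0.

Timeline: | P0 0-5 | P2 5-7 | P3 7-9 | P2 9-12 | P4 12-14 | P6 14-15 | P5 15-21 | P1 21-28 | P7 28-36 |
Completion: P0=5  P1=28  P2=12  P3=9  P4=14  P5=21  P6=15  P7=36
Turnaround(P0) = completion − arrival = 5 − 0 = 5

5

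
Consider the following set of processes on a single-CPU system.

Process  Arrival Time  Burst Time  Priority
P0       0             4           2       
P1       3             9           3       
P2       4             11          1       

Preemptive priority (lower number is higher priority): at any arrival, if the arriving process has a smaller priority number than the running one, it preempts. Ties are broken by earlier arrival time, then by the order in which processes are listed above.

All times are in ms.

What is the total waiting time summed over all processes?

Schedule: | P0 0-4 | P2 4-15 | P1 15-24 |
Completion: P0=4  P1=24  P2=15
Turnaround (C−A): P0=4  P1=21  P2=11
Waiting = turnaround − burst: P0=0, P1=12, P2=0
Total waiting = 0 + 12 + 0 = 12

12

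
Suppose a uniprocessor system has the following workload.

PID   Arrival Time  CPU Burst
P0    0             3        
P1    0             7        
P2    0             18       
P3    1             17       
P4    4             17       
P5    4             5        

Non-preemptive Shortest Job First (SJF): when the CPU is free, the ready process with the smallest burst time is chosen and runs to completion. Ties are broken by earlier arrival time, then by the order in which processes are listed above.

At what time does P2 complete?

67

Schedule: | P0 0-3 | P1 3-10 | P5 10-15 | P3 15-32 | P4 32-49 | P2 49-67 |
Completion: P0=3  P1=10  P2=67  P3=32  P4=49  P5=15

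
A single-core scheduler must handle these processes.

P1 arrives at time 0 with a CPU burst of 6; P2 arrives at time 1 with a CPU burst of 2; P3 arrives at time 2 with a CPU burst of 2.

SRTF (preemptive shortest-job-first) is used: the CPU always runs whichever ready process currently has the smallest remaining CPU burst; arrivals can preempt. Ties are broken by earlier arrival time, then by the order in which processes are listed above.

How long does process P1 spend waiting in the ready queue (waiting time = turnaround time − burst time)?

Timeline: | P1 0-1 | P2 1-3 | P3 3-5 | P1 5-10 |
Completion: P1=10  P2=3  P3=5
Waiting(P1) = turnaround − burst = 10 − 6 = 4

4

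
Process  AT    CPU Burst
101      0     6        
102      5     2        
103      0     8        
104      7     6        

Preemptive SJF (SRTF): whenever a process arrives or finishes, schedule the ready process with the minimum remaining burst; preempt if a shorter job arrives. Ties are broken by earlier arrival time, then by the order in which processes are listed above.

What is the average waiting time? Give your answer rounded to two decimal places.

Timeline: | 101 0-6 | 102 6-8 | 104 8-14 | 103 14-22 |
Completion: 101=6  102=8  103=22  104=14
Waiting times: 101=0, 102=1, 103=14, 104=1
Average waiting = (0+1+14+1) / 4 = 16/4 = 4.00

4.00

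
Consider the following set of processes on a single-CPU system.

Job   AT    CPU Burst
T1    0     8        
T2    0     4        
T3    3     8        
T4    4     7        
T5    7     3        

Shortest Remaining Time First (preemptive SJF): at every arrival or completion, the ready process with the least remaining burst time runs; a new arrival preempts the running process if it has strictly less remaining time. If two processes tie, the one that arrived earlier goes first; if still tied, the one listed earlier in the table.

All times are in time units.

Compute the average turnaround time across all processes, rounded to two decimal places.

Timeline: | T2 0-4 | T4 4-7 | T5 7-10 | T4 10-14 | T1 14-22 | T3 22-30 |
Completion: T1=22  T2=4  T3=30  T4=14  T5=10
Turnaround times: T1=22, T2=4, T3=27, T4=10, T5=3
Average turnaround = (22+4+27+10+3) / 5 = 66/5 = 13.20

13.20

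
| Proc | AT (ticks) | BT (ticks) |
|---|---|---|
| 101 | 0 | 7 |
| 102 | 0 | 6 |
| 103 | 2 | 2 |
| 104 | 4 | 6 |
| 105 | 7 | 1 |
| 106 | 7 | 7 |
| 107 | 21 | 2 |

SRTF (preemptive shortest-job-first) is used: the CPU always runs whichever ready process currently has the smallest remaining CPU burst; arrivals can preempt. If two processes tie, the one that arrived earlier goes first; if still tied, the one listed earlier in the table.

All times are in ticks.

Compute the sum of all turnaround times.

72

Gantt: | 102 0-2 | 103 2-4 | 102 4-8 | 105 8-9 | 104 9-15 | 101 15-22 | 107 22-24 | 106 24-31 |
Completion: 101=22  102=8  103=4  104=15  105=9  106=31  107=24
Turnaround (C−A): 101=22  102=8  103=2  104=11  105=2  106=24  107=3
Turnaround = completion − arrival: 101=22, 102=8, 103=2, 104=11, 105=2, 106=24, 107=3
Total turnaround = 22 + 8 + 2 + 11 + 2 + 24 + 3 = 72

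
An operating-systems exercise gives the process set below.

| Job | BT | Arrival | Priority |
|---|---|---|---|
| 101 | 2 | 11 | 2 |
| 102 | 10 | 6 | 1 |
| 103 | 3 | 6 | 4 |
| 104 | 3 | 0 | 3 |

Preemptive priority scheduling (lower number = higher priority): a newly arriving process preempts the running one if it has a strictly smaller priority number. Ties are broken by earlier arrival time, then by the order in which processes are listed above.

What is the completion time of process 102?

16

Schedule: | 104 0-3 | idle 3-6 | 102 6-16 | 101 16-18 | 103 18-21 |
Completion: 101=18  102=16  103=21  104=3
Turnaround (C−A): 101=7  102=10  103=15  104=3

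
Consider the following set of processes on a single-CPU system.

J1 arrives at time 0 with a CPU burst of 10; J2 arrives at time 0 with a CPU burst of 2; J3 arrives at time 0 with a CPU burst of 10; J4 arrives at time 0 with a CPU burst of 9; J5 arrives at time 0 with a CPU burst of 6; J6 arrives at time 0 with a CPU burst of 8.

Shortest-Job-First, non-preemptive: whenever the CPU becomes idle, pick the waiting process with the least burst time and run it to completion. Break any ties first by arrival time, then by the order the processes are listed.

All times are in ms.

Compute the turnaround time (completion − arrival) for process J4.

25

Schedule: | J2 0-2 | J5 2-8 | J6 8-16 | J4 16-25 | J1 25-35 | J3 35-45 |
Completion: J1=35  J2=2  J3=45  J4=25  J5=8  J6=16
Turnaround (C−A): J1=35  J2=2  J3=45  J4=25  J5=8  J6=16
Turnaround(J4) = completion − arrival = 25 − 0 = 25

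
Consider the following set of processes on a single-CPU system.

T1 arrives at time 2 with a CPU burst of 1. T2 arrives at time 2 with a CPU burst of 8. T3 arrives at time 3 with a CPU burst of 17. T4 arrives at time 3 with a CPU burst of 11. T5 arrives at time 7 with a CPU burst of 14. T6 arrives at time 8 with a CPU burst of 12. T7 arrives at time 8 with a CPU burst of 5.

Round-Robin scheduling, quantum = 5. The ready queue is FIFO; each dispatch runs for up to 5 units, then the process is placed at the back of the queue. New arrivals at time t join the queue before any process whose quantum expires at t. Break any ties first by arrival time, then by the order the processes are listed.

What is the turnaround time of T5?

Gantt: | idle 0-2 | T1 2-3 | T2 3-8 | T3 8-13 | T4 13-18 | T5 18-23 | T6 23-28 | T7 28-33 | T2 33-36 | T3 36-41 | T4 41-46 | T5 46-51 | T6 51-56 | T3 56-61 | T4 61-62 | T5 62-66 | T6 66-68 | T3 68-70 |
Completion: T1=3  T2=36  T3=70  T4=62  T5=66  T6=68  T7=33
Turnaround(T5) = completion − arrival = 66 − 7 = 59

59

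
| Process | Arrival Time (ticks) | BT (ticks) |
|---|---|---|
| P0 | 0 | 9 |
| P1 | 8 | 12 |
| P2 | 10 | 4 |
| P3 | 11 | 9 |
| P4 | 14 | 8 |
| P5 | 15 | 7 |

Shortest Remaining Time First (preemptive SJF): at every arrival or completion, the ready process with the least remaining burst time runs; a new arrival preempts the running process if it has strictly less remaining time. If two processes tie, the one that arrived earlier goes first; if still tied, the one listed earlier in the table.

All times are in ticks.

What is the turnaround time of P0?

9

Gantt: | P0 0-9 | P1 9-10 | P2 10-14 | P4 14-22 | P5 22-29 | P3 29-38 | P1 38-49 |
Completion: P0=9  P1=49  P2=14  P3=38  P4=22  P5=29
Turnaround(P0) = completion − arrival = 9 − 0 = 9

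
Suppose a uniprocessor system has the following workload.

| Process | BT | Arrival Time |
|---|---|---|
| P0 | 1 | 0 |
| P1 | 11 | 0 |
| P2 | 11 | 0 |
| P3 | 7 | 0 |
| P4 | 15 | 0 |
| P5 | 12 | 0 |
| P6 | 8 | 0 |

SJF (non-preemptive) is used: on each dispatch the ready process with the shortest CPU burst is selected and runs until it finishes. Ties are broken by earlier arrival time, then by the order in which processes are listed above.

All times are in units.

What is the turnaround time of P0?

1

Gantt: | P0 0-1 | P3 1-8 | P6 8-16 | P1 16-27 | P2 27-38 | P5 38-50 | P4 50-65 |
Completion: P0=1  P1=27  P2=38  P3=8  P4=65  P5=50  P6=16
Turnaround (C−A): P0=1  P1=27  P2=38  P3=8  P4=65  P5=50  P6=16
Turnaround(P0) = completion − arrival = 1 − 0 = 1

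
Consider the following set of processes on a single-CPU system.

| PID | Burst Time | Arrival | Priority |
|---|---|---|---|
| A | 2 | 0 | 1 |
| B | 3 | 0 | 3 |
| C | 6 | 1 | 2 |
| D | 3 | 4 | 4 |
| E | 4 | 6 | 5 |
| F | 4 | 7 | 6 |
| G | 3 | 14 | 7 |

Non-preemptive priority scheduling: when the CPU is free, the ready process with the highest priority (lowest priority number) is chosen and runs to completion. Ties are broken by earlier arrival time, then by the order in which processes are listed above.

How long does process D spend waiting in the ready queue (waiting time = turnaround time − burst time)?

Timeline: | A 0-2 | C 2-8 | B 8-11 | D 11-14 | E 14-18 | F 18-22 | G 22-25 |
Completion: A=2  B=11  C=8  D=14  E=18  F=22  G=25
Waiting(D) = turnaround − burst = 10 − 3 = 7

7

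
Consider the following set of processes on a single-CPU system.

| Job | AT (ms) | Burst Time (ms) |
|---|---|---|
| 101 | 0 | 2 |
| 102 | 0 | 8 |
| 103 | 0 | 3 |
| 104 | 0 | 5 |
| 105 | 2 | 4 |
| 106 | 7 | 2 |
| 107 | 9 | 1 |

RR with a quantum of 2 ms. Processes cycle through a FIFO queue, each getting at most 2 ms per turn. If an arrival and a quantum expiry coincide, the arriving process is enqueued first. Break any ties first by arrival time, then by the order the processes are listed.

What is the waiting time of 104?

18

Gantt: | 101 0-2 | 102 2-4 | 103 4-6 | 104 6-8 | 105 8-10 | 102 10-12 | 103 12-13 | 106 13-15 | 104 15-17 | 107 17-18 | 105 18-20 | 102 20-22 | 104 22-23 | 102 23-25 |
Completion: 101=2  102=25  103=13  104=23  105=20  106=15  107=18
Turnaround (C−A): 101=2  102=25  103=13  104=23  105=18  106=8  107=9
Waiting(104) = turnaround − burst = 23 − 5 = 18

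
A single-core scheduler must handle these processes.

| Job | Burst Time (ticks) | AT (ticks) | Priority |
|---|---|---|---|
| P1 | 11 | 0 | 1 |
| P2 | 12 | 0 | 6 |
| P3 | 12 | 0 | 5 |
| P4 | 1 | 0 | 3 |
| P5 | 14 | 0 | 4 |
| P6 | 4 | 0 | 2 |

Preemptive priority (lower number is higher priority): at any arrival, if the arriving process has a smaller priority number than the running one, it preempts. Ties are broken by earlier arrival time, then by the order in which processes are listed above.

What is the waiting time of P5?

16

Schedule: | P1 0-11 | P6 11-15 | P4 15-16 | P5 16-30 | P3 30-42 | P2 42-54 |
Completion: P1=11  P2=54  P3=42  P4=16  P5=30  P6=15
Turnaround (C−A): P1=11  P2=54  P3=42  P4=16  P5=30  P6=15
Waiting(P5) = turnaround − burst = 30 − 14 = 16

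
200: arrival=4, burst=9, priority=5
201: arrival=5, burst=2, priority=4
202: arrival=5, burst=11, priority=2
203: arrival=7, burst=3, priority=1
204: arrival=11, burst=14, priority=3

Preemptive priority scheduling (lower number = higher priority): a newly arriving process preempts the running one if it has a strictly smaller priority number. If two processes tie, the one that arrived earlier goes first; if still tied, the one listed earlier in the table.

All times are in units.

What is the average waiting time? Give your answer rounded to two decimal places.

Schedule: | idle 0-4 | 200 4-5 | 202 5-7 | 203 7-10 | 202 10-19 | 204 19-33 | 201 33-35 | 200 35-43 |
Completion: 200=43  201=35  202=19  203=10  204=33
Waiting times: 200=30, 201=28, 202=3, 203=0, 204=8
Average waiting = (30+28+3+0+8) / 5 = 69/5 = 13.80

13.80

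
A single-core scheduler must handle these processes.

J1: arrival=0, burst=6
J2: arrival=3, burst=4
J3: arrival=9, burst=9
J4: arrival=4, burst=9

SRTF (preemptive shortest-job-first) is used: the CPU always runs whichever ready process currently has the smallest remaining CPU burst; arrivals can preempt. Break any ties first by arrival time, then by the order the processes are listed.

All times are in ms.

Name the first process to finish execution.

J1

Timeline: | J1 0-6 | J2 6-10 | J4 10-19 | J3 19-28 |
Completion: J1=6  J2=10  J3=28  J4=19
Finish order: J1 → J2 → J4 → J3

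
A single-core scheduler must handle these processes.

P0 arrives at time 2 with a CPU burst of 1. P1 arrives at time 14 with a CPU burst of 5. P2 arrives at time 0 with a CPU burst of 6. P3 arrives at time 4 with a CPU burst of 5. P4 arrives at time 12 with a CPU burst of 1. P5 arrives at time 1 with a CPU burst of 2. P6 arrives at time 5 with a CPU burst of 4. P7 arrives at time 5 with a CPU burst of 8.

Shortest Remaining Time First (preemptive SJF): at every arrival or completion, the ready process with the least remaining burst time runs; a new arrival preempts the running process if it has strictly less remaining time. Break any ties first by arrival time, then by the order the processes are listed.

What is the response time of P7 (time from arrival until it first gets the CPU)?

19

Schedule: | P2 0-1 | P5 1-3 | P0 3-4 | P2 4-9 | P6 9-13 | P4 13-14 | P3 14-19 | P1 19-24 | P7 24-32 |
Completion: P0=4  P1=24  P2=9  P3=19  P4=14  P5=3  P6=13  P7=32
Turnaround (C−A): P0=2  P1=10  P2=9  P3=15  P4=2  P5=2  P6=8  P7=27
Response(P7) = first start − arrival = 24 − 5 = 19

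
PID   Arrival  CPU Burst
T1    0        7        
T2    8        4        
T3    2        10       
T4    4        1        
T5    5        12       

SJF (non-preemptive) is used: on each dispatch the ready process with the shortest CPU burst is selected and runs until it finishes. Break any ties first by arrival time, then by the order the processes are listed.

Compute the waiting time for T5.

17

Timeline: | T1 0-7 | T4 7-8 | T2 8-12 | T3 12-22 | T5 22-34 |
Completion: T1=7  T2=12  T3=22  T4=8  T5=34
Turnaround (C−A): T1=7  T2=4  T3=20  T4=4  T5=29
Waiting(T5) = turnaround − burst = 29 − 12 = 17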